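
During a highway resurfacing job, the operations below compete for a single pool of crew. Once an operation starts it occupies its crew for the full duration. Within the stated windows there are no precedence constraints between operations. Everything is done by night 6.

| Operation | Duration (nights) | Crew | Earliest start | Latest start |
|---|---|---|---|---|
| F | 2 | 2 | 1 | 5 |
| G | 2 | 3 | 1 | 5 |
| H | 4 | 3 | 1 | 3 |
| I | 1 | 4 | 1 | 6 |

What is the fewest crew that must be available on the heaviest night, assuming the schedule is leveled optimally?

6

Early-start (F@1, G@1, H@1, I@1) gives peak 12: n1:12  n2:8  n3:3  n4:3  n5:0  n6:0.
Shift G→2, H→3.
Schedule F@1, G@2, H@3, I@1: n1:6  n2:5  n3:6  n4:3  n5:3  n6:3 — peak 6.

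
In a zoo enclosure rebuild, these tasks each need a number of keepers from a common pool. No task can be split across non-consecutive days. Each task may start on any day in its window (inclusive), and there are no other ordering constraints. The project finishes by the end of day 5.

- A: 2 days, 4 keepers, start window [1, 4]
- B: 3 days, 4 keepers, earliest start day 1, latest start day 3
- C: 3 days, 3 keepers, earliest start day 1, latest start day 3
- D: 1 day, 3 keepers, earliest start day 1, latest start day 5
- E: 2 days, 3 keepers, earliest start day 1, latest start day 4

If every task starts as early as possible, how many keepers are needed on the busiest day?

17

Early-start schedule: A@1, B@1, C@1, D@1, E@1.
Load per day: day 1: 17, day 2: 14, day 3: 7, day 4: 0, day 5: 0.
Peak is 17.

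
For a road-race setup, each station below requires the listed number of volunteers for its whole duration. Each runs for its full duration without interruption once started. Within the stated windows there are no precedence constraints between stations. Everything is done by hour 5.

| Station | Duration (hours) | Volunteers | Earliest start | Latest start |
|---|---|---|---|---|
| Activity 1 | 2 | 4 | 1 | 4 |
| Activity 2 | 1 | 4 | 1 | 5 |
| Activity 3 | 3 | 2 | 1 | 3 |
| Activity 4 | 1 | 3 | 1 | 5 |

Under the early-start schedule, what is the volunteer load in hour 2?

At early start, hour 2 has: Activity 1, Activity 3.
Demand: 4 + 2 = 6.

6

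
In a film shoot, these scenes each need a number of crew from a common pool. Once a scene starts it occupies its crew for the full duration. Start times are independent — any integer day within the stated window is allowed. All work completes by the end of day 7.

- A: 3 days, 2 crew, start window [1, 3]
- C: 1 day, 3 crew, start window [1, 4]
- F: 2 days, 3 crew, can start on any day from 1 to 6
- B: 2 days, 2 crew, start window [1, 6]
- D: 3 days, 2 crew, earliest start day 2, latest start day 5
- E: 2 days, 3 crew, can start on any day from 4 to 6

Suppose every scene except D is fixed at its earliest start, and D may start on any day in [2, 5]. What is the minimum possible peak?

10

D@2: d1:10  d2:9  d3:4  d4:5  d5:3  d6:0  d7:0 → peak 10
D@3: d1:10  d2:7  d3:4  d4:5  d5:5  d6:0  d7:0 → peak 10
D@4: d1:10  d2:7  d3:2  d4:5  d5:5  d6:2  d7:0 → peak 10
D@5: d1:10  d2:7  d3:2  d4:3  d5:5  d6:2  d7:2 → peak 10
Best is D@2, peak 10.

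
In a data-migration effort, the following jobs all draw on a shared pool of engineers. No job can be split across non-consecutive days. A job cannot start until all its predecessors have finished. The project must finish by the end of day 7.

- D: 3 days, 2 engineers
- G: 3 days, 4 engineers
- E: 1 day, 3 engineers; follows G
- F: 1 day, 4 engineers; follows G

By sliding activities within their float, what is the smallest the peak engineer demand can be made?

Early-start (D@1, G@1, E@4, F@4) gives peak 7: d1:6  d2:6  d3:6  d4:7  d5:0  d6:0  d7:0.
Shift D→4, F→7.
Schedule D@4, G@1, E@4, F@7: d1:4  d2:4  d3:4  d4:5  d5:2  d6:2  d7:4 — peak 5.

5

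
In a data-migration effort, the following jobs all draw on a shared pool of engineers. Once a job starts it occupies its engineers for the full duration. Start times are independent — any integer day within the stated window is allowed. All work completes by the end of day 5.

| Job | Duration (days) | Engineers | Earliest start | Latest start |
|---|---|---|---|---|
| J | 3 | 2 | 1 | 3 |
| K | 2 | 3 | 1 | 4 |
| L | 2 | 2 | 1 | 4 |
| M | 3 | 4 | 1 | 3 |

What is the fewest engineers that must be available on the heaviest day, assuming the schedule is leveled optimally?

Early-start (J@1, K@1, L@1, M@1) gives peak 11: d1:11  d2:11  d3:6  d4:0  d5:0.
Shift L→4, M→3.
Schedule J@1, K@1, L@4, M@3: d1:5  d2:5  d3:6  d4:6  d5:6 — peak 6.
Total engineer-days = 28 over 5 days ⇒ peak ≥ ⌈28/5⌉ = 6, so 6 is optimal.

6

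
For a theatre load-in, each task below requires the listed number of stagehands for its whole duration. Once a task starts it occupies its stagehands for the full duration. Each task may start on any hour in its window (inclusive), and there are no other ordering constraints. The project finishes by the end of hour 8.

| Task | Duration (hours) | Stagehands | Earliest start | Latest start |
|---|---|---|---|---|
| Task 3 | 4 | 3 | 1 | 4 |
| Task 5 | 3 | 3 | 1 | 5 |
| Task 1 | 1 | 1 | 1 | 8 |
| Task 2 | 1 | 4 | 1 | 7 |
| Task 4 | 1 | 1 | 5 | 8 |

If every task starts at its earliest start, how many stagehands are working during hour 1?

At early start, hour 1 has: Task 3, Task 5, Task 1, Task 2.
Demand: 3 + 3 + 1 + 4 = 11.

11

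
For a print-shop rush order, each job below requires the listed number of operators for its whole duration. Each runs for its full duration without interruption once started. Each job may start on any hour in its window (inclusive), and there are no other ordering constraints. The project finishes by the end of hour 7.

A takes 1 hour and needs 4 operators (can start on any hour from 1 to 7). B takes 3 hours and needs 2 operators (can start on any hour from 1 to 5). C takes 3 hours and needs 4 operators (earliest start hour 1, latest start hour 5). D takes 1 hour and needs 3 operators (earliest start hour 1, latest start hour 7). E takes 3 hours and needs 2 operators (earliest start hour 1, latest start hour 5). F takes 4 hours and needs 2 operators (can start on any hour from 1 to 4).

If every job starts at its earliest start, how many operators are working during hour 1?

17

At early start, hour 1 has: A, B, C, D, E, F.
Demand: 4 + 2 + 4 + 3 + 2 + 2 = 17.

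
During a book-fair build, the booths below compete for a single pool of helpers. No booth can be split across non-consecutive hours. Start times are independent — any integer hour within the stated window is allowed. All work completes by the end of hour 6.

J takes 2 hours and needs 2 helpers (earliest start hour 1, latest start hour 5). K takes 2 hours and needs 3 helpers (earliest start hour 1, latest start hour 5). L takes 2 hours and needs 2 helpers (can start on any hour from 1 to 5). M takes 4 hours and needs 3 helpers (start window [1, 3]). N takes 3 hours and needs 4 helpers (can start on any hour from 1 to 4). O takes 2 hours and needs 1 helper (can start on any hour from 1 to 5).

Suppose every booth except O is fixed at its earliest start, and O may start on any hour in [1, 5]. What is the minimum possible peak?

14

O@1: h1:15  h2:15  h3:7  h4:3  h5:0  h6:0 → peak 15
O@2: h1:14  h2:15  h3:8  h4:3  h5:0  h6:0 → peak 15
O@3: h1:14  h2:14  h3:8  h4:4  h5:0  h6:0 → peak 14
O@4: h1:14  h2:14  h3:7  h4:4  h5:1  h6:0 → peak 14
O@5: h1:14  h2:14  h3:7  h4:3  h5:1  h6:1 → peak 14
Best is O@3, peak 14.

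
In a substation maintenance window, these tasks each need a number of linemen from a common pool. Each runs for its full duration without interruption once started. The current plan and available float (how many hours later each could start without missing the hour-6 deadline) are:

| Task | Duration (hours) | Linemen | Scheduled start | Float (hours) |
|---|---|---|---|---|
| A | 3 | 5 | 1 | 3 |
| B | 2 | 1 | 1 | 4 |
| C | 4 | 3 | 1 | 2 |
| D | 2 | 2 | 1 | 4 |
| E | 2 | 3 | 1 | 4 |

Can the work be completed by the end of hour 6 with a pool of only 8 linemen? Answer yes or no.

yes

Schedule A@1, B@1, C@3, D@1, E@4: h1:8  h2:8  h3:8  h4:6  h5:6  h6:3 — peak 8 ≤ 8.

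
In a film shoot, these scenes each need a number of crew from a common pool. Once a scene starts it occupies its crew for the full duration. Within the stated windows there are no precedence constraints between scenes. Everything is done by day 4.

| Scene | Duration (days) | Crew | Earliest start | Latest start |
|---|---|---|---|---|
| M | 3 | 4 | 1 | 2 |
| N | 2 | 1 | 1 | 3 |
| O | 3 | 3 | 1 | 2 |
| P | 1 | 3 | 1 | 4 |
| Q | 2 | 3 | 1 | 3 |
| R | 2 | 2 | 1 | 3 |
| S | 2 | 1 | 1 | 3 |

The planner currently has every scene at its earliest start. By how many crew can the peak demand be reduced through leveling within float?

6

Early-start peak: d1:17  d2:14  d3:7  d4:0 ⇒ 17.
Leveled (M@1, N@1, O@1, P@4, Q@1, R@3, S@3): d1:11  d2:11  d3:10  d4:6 ⇒ 11.
Reduction 17 − 11 = 6.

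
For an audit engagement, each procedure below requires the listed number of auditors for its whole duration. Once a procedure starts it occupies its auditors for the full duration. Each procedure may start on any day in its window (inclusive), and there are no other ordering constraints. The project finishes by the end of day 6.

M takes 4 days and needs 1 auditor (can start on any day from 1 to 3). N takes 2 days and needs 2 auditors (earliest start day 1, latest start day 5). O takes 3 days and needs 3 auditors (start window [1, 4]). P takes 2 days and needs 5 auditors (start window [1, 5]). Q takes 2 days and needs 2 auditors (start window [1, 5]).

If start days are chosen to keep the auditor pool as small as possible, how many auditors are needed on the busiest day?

Early-start (M@1, N@1, O@1, P@1, Q@1) gives peak 13: d1:13  d2:13  d3:4  d4:1  d5:0  d6:0.
Shift P→5, Q→3.
Schedule M@1, N@1, O@1, P@5, Q@3: d1:6  d2:6  d3:6  d4:3  d5:5  d6:5 — peak 6.
Total auditor-days = 31 over 6 days ⇒ peak ≥ ⌈31/6⌉ = 6, so 6 is optimal.

6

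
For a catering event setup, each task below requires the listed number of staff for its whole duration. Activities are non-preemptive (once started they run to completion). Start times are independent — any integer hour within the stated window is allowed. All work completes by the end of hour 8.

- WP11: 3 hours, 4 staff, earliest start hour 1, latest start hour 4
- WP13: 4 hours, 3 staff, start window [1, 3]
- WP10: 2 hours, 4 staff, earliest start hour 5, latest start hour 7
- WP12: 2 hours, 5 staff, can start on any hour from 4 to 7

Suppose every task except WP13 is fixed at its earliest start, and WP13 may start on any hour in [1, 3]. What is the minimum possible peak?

9

WP13@1: h1:7  h2:7  h3:7  h4:8  h5:9  h6:4  h7:0  h8:0 → peak 9
WP13@2: h1:4  h2:7  h3:7  h4:8  h5:12  h6:4  h7:0  h8:0 → peak 12
WP13@3: h1:4  h2:4  h3:7  h4:8  h5:12  h6:7  h7:0  h8:0 → peak 12
Best is WP13@1, peak 9.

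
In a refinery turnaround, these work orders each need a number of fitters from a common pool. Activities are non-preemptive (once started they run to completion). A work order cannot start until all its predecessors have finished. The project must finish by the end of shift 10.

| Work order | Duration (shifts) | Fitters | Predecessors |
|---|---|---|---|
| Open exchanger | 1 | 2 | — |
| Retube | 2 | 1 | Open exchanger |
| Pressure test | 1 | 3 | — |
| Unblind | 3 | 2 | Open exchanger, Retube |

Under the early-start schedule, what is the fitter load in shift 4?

2

At early start, shift 4 has: Unblind.
Demand: 2 = 2.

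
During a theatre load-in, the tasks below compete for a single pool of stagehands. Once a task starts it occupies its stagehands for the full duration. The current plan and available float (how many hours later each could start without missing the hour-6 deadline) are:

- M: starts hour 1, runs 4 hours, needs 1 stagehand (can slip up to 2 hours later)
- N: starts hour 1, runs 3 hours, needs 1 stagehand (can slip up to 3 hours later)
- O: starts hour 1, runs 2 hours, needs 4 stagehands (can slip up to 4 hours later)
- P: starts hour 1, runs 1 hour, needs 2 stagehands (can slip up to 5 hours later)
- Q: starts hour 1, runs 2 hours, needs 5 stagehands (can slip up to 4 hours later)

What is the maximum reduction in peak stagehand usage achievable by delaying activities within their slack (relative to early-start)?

7

Early-start peak: h1:13  h2:11  h3:2  h4:1  h5:0  h6:0 ⇒ 13.
Leveled (M@1, N@1, O@1, P@3, Q@4): h1:6  h2:6  h3:4  h4:6  h5:5  h6:0 ⇒ 6.
Reduction 13 − 6 = 7.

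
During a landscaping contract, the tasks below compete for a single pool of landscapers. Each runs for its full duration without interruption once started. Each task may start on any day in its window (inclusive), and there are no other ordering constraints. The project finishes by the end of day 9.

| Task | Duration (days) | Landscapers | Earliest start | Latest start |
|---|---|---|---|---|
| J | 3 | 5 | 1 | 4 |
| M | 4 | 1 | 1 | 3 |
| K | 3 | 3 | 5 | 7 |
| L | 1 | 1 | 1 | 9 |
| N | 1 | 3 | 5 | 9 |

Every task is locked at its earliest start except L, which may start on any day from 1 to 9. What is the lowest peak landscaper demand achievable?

6

L@1: d1:7  d2:6  d3:6  d4:1  d5:6  d6:3  d7:3  d8:0  d9:0 → peak 7
L@2: d1:6  d2:7  d3:6  d4:1  d5:6  d6:3  d7:3  d8:0  d9:0 → peak 7
L@3: d1:6  d2:6  d3:7  d4:1  d5:6  d6:3  d7:3  d8:0  d9:0 → peak 7
L@4: d1:6  d2:6  d3:6  d4:2  d5:6  d6:3  d7:3  d8:0  d9:0 → peak 6
L@5: d1:6  d2:6  d3:6  d4:1  d5:7  d6:3  d7:3  d8:0  d9:0 → peak 7
L@6: d1:6  d2:6  d3:6  d4:1  d5:6  d6:4  d7:3  d8:0  d9:0 → peak 6
L@7: d1:6  d2:6  d3:6  d4:1  d5:6  d6:3  d7:4  d8:0  d9:0 → peak 6
L@8: d1:6  d2:6  d3:6  d4:1  d5:6  d6:3  d7:3  d8:1  d9:0 → peak 6
L@9: d1:6  d2:6  d3:6  d4:1  d5:6  d6:3  d7:3  d8:0  d9:1 → peak 6
Best is L@4, peak 6.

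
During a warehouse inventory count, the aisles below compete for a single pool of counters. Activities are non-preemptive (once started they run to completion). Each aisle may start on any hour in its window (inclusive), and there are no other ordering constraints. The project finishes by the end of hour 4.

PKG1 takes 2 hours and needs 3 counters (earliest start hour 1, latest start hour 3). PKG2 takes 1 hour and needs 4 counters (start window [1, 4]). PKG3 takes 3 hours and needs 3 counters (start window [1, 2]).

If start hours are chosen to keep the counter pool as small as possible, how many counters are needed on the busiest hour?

6

Early-start (PKG1@1, PKG2@1, PKG3@1) gives peak 10: h1:10  h2:6  h3:3  h4:0.
Shift PKG2→4.
Schedule PKG1@1, PKG2@4, PKG3@1: h1:6  h2:6  h3:3  h4:4 — peak 6.
No arrangement of the 24 feasible schedules does better.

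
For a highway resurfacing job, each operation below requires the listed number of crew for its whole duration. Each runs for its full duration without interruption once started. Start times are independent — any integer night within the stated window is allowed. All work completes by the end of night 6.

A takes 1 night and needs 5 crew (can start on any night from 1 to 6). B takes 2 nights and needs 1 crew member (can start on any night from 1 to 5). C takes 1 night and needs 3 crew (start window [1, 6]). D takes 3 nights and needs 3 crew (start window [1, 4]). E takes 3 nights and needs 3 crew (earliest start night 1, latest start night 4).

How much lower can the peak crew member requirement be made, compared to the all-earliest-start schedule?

Early-start peak: n1:15  n2:7  n3:6  n4:0  n5:0  n6:0 ⇒ 15.
Leveled (A@1, B@1, C@2, D@3, E@3): n1:6  n2:4  n3:6  n4:6  n5:6  n6:0 ⇒ 6.
Reduction 15 − 6 = 9.

9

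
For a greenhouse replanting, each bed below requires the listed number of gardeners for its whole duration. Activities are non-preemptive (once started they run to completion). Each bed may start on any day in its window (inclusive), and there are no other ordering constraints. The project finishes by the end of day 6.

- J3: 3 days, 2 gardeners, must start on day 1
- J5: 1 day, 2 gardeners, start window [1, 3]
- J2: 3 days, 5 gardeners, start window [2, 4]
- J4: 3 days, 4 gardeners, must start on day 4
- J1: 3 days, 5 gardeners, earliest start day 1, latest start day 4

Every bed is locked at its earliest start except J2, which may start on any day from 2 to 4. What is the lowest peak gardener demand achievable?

9

J2@2: d1:9  d2:12  d3:12  d4:9  d5:4  d6:4 → peak 12
J2@3: d1:9  d2:7  d3:12  d4:9  d5:9  d6:4 → peak 12
J2@4: d1:9  d2:7  d3:7  d4:9  d5:9  d6:9 → peak 9
Best is J2@4, peak 9.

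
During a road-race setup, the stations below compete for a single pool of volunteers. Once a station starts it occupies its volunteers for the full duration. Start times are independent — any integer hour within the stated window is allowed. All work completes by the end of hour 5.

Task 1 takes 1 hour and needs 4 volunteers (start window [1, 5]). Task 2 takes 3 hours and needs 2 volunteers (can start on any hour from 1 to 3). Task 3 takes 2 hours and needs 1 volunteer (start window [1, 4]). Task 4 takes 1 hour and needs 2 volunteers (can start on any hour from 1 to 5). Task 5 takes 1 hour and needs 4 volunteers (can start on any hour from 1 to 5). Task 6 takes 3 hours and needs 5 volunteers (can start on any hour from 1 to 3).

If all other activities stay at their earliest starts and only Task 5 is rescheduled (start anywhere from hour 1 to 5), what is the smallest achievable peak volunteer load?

Task 5@1: h1:18  h2:8  h3:7  h4:0  h5:0 → peak 18
Task 5@2: h1:14  h2:12  h3:7  h4:0  h5:0 → peak 14
Task 5@3: h1:14  h2:8  h3:11  h4:0  h5:0 → peak 14
Task 5@4: h1:14  h2:8  h3:7  h4:4  h5:0 → peak 14
Task 5@5: h1:14  h2:8  h3:7  h4:0  h5:4 → peak 14
Best is Task 5@2, peak 14.

14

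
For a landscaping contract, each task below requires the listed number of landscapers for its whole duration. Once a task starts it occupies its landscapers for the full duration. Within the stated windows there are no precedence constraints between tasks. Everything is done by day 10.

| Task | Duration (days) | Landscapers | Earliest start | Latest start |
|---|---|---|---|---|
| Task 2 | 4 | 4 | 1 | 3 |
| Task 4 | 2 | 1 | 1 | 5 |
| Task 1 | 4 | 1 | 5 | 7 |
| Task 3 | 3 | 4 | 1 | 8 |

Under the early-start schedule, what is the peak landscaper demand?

Early-start schedule: Task 2@1, Task 4@1, Task 1@5, Task 3@1.
Load per day: day 1: 9, day 2: 9, day 3: 8, day 4: 4, day 5: 1, day 6: 1, day 7: 1, day 8: 1, day 9: 0, day 10: 0.
Peak is 9.

9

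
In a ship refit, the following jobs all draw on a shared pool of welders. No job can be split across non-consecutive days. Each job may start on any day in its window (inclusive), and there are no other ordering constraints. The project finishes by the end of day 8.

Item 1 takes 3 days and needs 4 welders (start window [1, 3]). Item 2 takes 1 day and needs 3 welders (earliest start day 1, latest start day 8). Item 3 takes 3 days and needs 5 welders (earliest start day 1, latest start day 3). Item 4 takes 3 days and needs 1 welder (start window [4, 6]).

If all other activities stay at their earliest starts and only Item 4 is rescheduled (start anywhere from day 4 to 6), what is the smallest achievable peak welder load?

Item 4@4: d1:12  d2:9  d3:9  d4:1  d5:1  d6:1  d7:0  d8:0 → peak 12
Item 4@5: d1:12  d2:9  d3:9  d4:0  d5:1  d6:1  d7:1  d8:0 → peak 12
Item 4@6: d1:12  d2:9  d3:9  d4:0  d5:0  d6:1  d7:1  d8:1 → peak 12
Best is Item 4@4, peak 12.

12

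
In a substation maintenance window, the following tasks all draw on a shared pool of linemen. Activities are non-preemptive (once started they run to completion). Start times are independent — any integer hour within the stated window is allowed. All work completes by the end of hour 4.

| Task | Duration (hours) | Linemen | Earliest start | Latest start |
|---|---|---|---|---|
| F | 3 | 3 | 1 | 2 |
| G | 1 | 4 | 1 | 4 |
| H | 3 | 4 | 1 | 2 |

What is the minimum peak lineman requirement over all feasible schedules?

7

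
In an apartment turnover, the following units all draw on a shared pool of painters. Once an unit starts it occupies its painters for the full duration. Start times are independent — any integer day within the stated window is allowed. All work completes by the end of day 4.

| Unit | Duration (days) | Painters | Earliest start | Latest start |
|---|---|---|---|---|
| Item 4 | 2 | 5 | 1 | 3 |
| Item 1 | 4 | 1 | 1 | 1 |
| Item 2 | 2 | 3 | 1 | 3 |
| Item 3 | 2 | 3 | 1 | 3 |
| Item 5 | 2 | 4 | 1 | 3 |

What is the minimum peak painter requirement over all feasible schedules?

Early-start (Item 4@1, Item 1@1, Item 2@1, Item 3@1, Item 5@1) gives peak 16: d1:16  d2:16  d3:1  d4:1.
Shift Item 3→3, Item 5→3.
Schedule Item 4@1, Item 1@1, Item 2@1, Item 3@3, Item 5@3: d1:9  d2:9  d3:8  d4:8 — peak 9.
Total painter-days = 34 over 4 days ⇒ peak ≥ ⌈34/4⌉ = 9, so 9 is optimal.

9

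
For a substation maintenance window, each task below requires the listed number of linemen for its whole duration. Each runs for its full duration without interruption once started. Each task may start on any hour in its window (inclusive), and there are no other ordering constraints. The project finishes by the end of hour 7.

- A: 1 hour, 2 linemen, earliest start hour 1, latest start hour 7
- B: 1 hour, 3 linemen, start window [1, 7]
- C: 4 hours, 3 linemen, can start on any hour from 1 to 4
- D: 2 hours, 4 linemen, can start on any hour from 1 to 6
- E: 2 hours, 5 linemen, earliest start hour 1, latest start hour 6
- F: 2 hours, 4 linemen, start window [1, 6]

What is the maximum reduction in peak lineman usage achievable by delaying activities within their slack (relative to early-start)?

14

Early-start peak: h1:21  h2:16  h3:3  h4:3  h5:0  h6:0  h7:0 ⇒ 21.
Leveled (A@1, B@1, C@2, D@2, E@6, F@4): h1:5  h2:7  h3:7  h4:7  h5:7  h6:5  h7:5 ⇒ 7.
Reduction 21 − 7 = 14.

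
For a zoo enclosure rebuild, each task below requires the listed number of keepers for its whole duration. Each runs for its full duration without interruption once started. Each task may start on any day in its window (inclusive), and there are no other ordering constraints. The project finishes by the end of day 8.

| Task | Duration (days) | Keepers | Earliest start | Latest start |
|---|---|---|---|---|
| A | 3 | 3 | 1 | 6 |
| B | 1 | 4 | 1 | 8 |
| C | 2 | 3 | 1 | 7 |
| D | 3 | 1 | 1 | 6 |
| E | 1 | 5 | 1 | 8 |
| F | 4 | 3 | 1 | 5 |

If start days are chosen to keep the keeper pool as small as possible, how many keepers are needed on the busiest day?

Early-start (A@1, B@1, C@1, D@1, E@1, F@1) gives peak 19: d1:19  d2:10  d3:7  d4:3  d5:0  d6:0  d7:0  d8:0.
Shift B→5, C→6, D→4, E→8.
Schedule A@1, B@5, C@6, D@4, E@8, F@1: d1:6  d2:6  d3:6  d4:4  d5:5  d6:4  d7:3  d8:5 — peak 6.

6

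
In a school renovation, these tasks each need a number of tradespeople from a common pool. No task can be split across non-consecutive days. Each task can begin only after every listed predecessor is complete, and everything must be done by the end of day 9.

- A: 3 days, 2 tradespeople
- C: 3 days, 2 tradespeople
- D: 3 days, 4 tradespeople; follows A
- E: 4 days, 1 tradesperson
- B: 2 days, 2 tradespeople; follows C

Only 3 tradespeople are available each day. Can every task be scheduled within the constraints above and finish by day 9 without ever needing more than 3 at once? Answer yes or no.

no

Total tradesperson-days = 32; over 9 days the average is 32/9 > 3, so some day must exceed 3.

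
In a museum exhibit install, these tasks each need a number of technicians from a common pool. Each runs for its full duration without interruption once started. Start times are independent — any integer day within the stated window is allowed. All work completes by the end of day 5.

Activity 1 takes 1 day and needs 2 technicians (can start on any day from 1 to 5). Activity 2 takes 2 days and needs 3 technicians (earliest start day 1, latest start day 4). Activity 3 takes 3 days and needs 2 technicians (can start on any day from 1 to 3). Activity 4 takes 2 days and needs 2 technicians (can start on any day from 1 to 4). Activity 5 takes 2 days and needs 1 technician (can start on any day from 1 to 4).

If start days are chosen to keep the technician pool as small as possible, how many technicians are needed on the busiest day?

4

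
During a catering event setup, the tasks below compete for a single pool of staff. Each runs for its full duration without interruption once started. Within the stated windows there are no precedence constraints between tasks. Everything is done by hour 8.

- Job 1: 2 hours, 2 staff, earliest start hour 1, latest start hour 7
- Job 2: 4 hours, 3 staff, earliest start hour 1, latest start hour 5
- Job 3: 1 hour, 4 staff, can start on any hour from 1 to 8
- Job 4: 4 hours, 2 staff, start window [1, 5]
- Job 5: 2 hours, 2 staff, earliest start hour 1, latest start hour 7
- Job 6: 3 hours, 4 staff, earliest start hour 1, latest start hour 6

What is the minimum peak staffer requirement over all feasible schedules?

Early-start (Job 1@1, Job 2@1, Job 3@1, Job 4@1, Job 5@1, Job 6@1) gives peak 17: h1:17  h2:13  h3:9  h4:5  h5:0  h6:0  h7:0  h8:0.
Shift Job 3→5, Job 4→3, Job 5→7, Job 6→6.
Schedule Job 1@1, Job 2@1, Job 3@5, Job 4@3, Job 5@7, Job 6@6: h1:5  h2:5  h3:5  h4:5  h5:6  h6:6  h7:6  h8:6 — peak 6.
Total staffer-hours = 44 over 8 hours ⇒ peak ≥ ⌈44/8⌉ = 6, so 6 is optimal.

6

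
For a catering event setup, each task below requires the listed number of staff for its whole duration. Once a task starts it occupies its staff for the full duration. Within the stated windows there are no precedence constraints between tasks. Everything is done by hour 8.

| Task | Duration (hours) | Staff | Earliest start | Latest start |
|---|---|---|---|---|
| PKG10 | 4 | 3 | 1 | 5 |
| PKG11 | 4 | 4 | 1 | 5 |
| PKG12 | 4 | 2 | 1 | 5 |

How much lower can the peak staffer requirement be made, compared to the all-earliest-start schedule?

4

Early-start peak: h1:9  h2:9  h3:9  h4:9  h5:0  h6:0  h7:0  h8:0 ⇒ 9.
Leveled (PKG10@1, PKG11@5, PKG12@1): h1:5  h2:5  h3:5  h4:5  h5:4  h6:4  h7:4  h8:4 ⇒ 5.
Reduction 9 − 5 = 4.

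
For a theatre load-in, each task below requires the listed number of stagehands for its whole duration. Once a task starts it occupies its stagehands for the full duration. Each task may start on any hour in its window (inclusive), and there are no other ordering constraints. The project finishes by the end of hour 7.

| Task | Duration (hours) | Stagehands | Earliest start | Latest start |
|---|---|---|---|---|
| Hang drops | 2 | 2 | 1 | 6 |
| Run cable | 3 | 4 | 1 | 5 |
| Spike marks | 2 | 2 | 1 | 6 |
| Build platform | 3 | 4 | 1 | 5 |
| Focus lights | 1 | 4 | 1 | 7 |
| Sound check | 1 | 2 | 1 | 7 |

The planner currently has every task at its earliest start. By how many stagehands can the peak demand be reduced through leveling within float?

12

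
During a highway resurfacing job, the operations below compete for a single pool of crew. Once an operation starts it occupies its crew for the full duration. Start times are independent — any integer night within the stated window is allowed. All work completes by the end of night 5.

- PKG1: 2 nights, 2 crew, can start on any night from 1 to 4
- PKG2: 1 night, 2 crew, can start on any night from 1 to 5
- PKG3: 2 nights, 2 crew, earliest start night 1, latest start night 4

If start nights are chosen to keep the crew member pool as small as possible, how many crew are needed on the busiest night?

2

Early-start (PKG1@1, PKG2@1, PKG3@1) gives peak 6: n1:6  n2:4  n3:0  n4:0  n5:0.
Shift PKG2→3, PKG3→4.
Schedule PKG1@1, PKG2@3, PKG3@4: n1:2  n2:2  n3:2  n4:2  n5:2 — peak 2.
Total crew member-nights = 10 over 5 nights ⇒ peak ≥ ⌈10/5⌉ = 2, so 2 is optimal.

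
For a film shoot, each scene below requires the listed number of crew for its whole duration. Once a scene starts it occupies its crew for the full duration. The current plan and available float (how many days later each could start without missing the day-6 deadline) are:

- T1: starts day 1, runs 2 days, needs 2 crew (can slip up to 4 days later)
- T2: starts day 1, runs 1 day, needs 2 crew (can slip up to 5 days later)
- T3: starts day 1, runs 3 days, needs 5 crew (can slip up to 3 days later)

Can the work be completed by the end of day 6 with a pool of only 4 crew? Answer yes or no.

no

The minimum achievable peak is 5; 4 < 5, so no feasible schedule stays within the cap.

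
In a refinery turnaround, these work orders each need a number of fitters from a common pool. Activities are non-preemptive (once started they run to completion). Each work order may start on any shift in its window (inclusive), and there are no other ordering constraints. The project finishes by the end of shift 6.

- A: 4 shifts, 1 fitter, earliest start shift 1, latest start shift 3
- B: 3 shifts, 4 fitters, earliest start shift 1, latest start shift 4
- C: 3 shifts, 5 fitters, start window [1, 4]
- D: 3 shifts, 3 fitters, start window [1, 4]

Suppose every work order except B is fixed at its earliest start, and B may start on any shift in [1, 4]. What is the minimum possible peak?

B@1: s1:13  s2:13  s3:13  s4:1  s5:0  s6:0 → peak 13
B@2: s1:9  s2:13  s3:13  s4:5  s5:0  s6:0 → peak 13
B@3: s1:9  s2:9  s3:13  s4:5  s5:4  s6:0 → peak 13
B@4: s1:9  s2:9  s3:9  s4:5  s5:4  s6:4 → peak 9
Best is B@4, peak 9.

9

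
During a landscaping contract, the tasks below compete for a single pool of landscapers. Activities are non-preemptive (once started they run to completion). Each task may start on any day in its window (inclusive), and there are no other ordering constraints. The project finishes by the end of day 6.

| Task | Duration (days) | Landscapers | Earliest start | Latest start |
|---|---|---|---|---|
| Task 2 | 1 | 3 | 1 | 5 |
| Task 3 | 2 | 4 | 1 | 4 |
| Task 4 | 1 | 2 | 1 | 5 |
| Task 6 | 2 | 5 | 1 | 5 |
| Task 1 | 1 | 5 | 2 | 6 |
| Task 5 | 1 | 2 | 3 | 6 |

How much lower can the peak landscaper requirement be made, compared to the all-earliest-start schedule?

Early-start peak: d1:14  d2:14  d3:2  d4:0  d5:0  d6:0 ⇒ 14.
Leveled (Task 2@1, Task 3@2, Task 4@1, Task 6@4, Task 1@6, Task 5@3): d1:5  d2:4  d3:6  d4:5  d5:5  d6:5 ⇒ 6.
Reduction 14 − 6 = 8.

8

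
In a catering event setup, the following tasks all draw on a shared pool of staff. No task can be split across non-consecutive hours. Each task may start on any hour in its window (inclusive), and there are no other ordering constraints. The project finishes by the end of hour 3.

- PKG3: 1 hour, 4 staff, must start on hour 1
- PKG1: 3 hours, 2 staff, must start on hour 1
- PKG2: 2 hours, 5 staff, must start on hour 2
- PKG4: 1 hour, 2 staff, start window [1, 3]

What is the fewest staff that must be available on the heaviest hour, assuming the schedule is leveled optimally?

8

Schedule PKG3@1, PKG1@1, PKG2@2, PKG4@1: h1:8  h2:7  h3:7 — peak 8.
Total staffer-hours = 22 over 3 hours ⇒ peak ≥ ⌈22/3⌉ = 8, so 8 is optimal.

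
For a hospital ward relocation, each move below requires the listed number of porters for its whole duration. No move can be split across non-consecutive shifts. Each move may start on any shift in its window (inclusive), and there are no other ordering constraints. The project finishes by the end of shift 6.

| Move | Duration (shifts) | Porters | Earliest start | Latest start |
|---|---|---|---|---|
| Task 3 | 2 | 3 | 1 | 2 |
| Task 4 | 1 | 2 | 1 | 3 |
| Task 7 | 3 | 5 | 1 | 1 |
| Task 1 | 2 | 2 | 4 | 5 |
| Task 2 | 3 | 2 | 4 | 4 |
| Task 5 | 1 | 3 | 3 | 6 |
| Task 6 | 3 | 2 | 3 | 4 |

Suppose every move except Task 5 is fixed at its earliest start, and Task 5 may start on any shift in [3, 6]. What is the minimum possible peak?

10

Task 5@3: s1:10  s2:8  s3:10  s4:6  s5:6  s6:2 → peak 10
Task 5@4: s1:10  s2:8  s3:7  s4:9  s5:6  s6:2 → peak 10
Task 5@5: s1:10  s2:8  s3:7  s4:6  s5:9  s6:2 → peak 10
Task 5@6: s1:10  s2:8  s3:7  s4:6  s5:6  s6:5 → peak 10
Best is Task 5@3, peak 10.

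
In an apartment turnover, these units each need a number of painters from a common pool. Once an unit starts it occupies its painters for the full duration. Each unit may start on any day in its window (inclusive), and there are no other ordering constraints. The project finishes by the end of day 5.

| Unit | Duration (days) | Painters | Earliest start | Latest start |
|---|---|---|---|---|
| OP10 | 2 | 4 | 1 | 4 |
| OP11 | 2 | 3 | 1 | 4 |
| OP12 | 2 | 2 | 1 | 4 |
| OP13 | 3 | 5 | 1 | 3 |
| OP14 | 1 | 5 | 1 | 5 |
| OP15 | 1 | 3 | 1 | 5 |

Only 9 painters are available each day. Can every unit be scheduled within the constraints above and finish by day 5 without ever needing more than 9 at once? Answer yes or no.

Schedule OP10@1, OP11@3, OP12@4, OP13@1, OP14@5, OP15@4: d1:9  d2:9  d3:8  d4:8  d5:7 — peak 9 ≤ 9.

yes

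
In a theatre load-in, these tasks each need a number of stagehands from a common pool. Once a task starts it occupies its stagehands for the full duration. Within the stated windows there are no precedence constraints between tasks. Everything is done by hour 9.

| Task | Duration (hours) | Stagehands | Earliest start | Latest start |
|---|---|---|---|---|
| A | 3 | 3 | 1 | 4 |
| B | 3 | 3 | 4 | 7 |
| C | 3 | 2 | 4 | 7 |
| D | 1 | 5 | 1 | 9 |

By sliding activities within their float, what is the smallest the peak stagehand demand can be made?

5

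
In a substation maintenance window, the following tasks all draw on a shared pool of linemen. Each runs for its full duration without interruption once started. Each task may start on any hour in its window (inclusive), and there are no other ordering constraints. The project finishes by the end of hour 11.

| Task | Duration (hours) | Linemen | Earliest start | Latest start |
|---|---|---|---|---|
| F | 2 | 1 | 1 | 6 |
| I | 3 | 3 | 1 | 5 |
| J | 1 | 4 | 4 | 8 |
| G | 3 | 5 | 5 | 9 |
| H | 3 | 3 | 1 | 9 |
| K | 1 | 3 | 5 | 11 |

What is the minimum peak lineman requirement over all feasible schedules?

5

Early-start (F@1, I@1, J@4, G@5, H@1, K@5) gives peak 8: h1:7  h2:7  h3:6  h4:4  h5:8  h6:5  h7:5  h8:0  h9:0  h10:0  h11:0.
Shift H→8, K→11.
Schedule F@1, I@1, J@4, G@5, H@8, K@11: h1:4  h2:4  h3:3  h4:4  h5:5  h6:5  h7:5  h8:3  h9:3  h10:3  h11:3 — peak 5.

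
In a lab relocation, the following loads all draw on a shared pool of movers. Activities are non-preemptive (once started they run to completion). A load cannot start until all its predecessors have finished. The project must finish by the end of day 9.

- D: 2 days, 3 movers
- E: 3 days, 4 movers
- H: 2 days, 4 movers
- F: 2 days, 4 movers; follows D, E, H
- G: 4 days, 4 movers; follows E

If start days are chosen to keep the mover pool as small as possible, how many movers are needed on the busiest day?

8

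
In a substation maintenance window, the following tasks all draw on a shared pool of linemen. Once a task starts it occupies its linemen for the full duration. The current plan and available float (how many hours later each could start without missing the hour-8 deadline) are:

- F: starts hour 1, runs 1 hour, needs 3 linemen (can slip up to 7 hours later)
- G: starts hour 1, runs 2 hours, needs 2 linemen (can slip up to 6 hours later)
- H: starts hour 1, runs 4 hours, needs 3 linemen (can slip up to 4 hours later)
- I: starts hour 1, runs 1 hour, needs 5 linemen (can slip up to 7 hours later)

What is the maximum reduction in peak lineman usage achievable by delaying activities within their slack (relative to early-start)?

8

Early-start peak: h1:13  h2:5  h3:3  h4:3  h5:0  h6:0  h7:0  h8:0 ⇒ 13.
Leveled (F@1, G@1, H@2, I@6): h1:5  h2:5  h3:3  h4:3  h5:3  h6:5  h7:0  h8:0 ⇒ 5.
Reduction 13 − 5 = 8.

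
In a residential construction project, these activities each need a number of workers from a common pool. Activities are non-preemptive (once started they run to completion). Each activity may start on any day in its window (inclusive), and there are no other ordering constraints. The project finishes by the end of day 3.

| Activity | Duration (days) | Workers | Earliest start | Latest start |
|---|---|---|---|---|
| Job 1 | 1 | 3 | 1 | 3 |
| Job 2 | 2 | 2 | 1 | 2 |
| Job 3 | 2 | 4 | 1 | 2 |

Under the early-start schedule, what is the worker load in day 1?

9

At early start, day 1 has: Job 1, Job 2, Job 3.
Demand: 3 + 2 + 4 = 9.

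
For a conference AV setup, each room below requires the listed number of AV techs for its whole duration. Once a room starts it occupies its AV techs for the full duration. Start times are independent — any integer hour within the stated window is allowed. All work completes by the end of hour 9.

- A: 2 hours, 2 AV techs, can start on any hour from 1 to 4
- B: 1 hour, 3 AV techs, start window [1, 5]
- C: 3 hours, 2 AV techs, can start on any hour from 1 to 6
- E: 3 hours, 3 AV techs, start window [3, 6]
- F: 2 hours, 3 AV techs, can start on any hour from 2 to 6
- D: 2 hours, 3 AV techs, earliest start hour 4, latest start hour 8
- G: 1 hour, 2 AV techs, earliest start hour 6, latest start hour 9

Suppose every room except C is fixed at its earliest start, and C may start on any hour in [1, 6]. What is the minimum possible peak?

C@1: h1:7  h2:7  h3:8  h4:6  h5:6  h6:2  h7:0  h8:0  h9:0 → peak 8
C@2: h1:5  h2:7  h3:8  h4:8  h5:6  h6:2  h7:0  h8:0  h9:0 → peak 8
C@3: h1:5  h2:5  h3:8  h4:8  h5:8  h6:2  h7:0  h8:0  h9:0 → peak 8
C@4: h1:5  h2:5  h3:6  h4:8  h5:8  h6:4  h7:0  h8:0  h9:0 → peak 8
C@5: h1:5  h2:5  h3:6  h4:6  h5:8  h6:4  h7:2  h8:0  h9:0 → peak 8
C@6: h1:5  h2:5  h3:6  h4:6  h5:6  h6:4  h7:2  h8:2  h9:0 → peak 6
Best is C@6, peak 6.

6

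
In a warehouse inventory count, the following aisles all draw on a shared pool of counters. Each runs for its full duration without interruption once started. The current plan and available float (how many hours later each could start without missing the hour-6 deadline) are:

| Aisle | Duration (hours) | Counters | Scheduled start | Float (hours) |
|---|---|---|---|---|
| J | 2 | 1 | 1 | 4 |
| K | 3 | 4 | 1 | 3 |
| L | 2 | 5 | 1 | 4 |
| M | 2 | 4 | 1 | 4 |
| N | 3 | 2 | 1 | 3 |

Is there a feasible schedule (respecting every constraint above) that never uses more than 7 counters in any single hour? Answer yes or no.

no

The minimum achievable peak is 8; 7 < 8, so no feasible schedule stays within the cap.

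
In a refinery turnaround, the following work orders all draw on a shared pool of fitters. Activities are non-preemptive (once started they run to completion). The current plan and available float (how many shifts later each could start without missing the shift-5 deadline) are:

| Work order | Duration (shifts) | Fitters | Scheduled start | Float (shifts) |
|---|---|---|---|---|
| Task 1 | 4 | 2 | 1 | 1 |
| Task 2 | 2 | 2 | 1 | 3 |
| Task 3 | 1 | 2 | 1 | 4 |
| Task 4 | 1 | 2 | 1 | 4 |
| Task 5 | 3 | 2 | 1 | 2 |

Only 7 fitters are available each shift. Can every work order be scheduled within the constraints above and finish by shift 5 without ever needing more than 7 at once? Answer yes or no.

yes

Schedule Task 1@1, Task 2@1, Task 3@1, Task 4@2, Task 5@3: s1:6  s2:6  s3:4  s4:4  s5:2 — peak 6 ≤ 7.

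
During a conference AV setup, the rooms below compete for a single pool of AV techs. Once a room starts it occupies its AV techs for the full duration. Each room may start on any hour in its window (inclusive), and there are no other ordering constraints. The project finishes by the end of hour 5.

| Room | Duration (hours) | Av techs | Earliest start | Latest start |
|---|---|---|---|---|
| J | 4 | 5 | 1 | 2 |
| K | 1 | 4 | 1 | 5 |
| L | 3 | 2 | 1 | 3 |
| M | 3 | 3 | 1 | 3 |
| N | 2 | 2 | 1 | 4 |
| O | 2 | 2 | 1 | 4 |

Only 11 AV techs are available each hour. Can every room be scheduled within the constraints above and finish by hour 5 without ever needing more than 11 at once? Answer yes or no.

yes

Schedule J@1, K@5, L@1, M@1, N@4, O@4: h1:10  h2:10  h3:10  h4:9  h5:8 — peak 10 ≤ 11.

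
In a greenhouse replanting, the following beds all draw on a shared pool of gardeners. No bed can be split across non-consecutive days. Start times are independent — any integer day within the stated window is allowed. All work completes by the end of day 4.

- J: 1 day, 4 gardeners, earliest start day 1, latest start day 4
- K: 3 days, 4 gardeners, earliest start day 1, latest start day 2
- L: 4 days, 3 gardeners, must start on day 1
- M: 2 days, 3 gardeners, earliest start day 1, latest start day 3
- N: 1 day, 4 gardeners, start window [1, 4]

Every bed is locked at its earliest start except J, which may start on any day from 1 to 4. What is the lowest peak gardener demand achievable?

14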